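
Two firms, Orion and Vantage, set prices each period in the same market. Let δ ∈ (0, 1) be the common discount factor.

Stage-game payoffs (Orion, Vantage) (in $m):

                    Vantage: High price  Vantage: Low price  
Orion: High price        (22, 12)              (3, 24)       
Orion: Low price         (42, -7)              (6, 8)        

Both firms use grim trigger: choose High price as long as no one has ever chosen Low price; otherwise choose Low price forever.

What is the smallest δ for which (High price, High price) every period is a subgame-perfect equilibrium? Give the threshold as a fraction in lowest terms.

For Orion: deviation gain 42−22 = 20, per-period punishment loss 22−6 = 16. IC gives δ ≥ 20/36 = 5/9.
For Vantage: gain 12, loss 4 per period, so δ ≥ 12/16 = 3/4.
The tighter constraint is Vantage's, so cooperation needs δ ≥ 3/4.

3/4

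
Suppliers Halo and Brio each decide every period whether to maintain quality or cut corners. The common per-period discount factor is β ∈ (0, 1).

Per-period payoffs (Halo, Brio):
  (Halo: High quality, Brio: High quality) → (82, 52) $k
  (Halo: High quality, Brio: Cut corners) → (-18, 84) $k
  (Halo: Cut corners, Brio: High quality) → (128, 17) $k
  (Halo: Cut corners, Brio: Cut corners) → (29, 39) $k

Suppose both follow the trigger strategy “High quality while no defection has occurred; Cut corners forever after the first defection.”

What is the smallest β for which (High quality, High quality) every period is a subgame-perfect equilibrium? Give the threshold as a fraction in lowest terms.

32/45

Halo: cooperation gives 82 each period; deviation gives 128 once then 29 forever.
  82/(1−β) ≥ 128 + 29β/(1−β) ⇒ β ≥ 46/99.
Brio: cooperation gives 52 each period; deviation gives 84 once then 39 forever.
  β ≥ 32/45.
Both must hold, so the binding constraint is Brio's: β ≥ 32/45.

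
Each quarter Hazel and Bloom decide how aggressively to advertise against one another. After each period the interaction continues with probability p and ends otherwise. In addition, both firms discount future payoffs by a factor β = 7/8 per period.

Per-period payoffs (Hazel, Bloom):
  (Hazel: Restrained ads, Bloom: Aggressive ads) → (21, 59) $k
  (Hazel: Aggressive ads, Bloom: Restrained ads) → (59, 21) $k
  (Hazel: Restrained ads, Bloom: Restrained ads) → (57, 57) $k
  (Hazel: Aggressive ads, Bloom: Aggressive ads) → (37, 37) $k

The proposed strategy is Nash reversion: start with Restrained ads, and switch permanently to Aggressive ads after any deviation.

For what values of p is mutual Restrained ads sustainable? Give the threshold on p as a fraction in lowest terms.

8/77

Expected continuation weight on next period's payoff is β·p = 7/8·p, which plays the role of the discount factor.
Cooperation requires 7/8·p ≥ (59−57)/(59−37) = 1/11, hence p ≥ 8/77.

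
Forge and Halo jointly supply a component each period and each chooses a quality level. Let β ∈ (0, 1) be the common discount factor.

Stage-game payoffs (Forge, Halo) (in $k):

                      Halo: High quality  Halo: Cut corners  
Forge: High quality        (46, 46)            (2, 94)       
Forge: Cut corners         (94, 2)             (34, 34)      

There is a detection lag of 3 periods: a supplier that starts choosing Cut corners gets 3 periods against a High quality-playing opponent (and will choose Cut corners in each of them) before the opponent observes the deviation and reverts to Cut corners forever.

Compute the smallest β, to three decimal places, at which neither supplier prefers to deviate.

0.928

The best deviation is to choose Cut corners for all 3 undetected periods, earning 94 each, then 34 forever once detected.
Deviation value: 94(1−β^3)/(1−β) + 34β^3/(1−β); cooperation value: 46/(1−β).
IC: 46 ≥ 94(1−β^3) + 34β^3 = 94 − 60β^3.
So β^3 ≥ 48/60 = 4/5, giving β ≥ (4/5)^(1/3) ≈ 0.928.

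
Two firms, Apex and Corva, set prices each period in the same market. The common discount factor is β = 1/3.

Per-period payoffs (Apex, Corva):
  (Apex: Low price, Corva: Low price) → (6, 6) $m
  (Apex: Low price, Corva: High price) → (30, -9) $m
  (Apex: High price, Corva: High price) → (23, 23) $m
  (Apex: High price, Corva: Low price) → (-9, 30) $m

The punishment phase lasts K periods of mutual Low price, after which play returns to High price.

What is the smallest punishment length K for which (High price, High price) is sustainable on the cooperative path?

IC: β(1−β^K)/(1−β) ≥ (30−23)/(23−6) = 7/17.
With β = 1/3: need 1 − β^K ≥ 7/17·(1−1/3)/(1/3), i.e. β^K ≤ 0.1765.
Since (1/3)^1 = 0.3333 and (1/3)^2 = 0.1111, the smallest such K is 2.

2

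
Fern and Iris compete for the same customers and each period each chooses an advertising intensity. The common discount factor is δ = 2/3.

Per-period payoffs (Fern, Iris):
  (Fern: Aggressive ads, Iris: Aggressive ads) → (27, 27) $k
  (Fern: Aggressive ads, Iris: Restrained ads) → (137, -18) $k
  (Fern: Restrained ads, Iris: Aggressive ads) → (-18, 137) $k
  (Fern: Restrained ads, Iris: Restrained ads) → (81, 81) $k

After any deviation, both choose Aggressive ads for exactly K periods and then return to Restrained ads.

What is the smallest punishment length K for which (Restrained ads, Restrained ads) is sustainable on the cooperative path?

2

Need Σ_{k=1}^{K} δ^k ≥ (137−81)/(81−27) = 1.0370 at δ = 2/3.
At K = 1 the sum is 0.6667 < 1.0370; at K = 2 it is 1.1111 ≥ 1.0370.
So the minimum punishment length is K = 2.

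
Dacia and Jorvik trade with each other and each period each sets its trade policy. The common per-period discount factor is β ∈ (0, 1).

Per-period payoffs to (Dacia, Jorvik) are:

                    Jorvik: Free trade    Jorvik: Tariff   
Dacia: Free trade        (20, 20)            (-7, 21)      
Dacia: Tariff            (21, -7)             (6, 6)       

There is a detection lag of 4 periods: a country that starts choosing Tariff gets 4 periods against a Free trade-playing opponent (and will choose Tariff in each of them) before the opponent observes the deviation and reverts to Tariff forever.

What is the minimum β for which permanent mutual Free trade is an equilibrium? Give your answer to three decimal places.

0.508

Deviating for the 4 undetected periods gains 21−20 = 1 per period over cooperation, then loses 20−6 = 14 per period forever once punishment starts.
Gain: 1(1 + β + … + β^3); loss: 14·β^4/(1−β).
No profitable deviation ⇔ 1(1−β^4) ≤ 14·β^4, i.e. β^4 ≥ 1/(1+14) = 1/15.
Hence β ≥ (1/15)^(1/4) ≈ 0.508.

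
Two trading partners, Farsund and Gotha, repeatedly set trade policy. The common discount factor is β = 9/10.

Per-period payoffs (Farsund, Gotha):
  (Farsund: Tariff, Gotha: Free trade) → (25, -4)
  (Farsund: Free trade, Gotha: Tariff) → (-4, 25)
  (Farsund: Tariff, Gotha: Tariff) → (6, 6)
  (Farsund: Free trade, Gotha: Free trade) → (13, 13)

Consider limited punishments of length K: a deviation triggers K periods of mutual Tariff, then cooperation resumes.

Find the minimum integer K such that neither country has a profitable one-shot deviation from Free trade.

IC: β(1−β^K)/(1−β) ≥ (25−13)/(13−6) = 12/7.
With β = 9/10: need 1 − β^K ≥ 12/7·(1−9/10)/(9/10), i.e. β^K ≤ 0.8095.
Since (9/10)^2 = 0.8100 and (9/10)^3 = 0.7290, the smallest such K is 3.

3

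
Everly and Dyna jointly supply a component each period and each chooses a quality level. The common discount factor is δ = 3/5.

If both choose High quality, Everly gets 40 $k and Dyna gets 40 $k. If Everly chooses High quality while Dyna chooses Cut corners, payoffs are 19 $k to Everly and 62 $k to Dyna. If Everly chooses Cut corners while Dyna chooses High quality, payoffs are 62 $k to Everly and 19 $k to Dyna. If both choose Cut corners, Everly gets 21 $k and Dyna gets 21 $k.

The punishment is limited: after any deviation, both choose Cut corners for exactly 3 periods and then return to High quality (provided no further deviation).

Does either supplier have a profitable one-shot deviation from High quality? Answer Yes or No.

No

Comparing payoff streams over the 4 periods until play realigns: cooperate → 40(1+δ+…+δ^3); deviate → 62 + 21(δ+…+δ^3).
Cooperation is sustained iff (40−21)(δ+…+δ^3) ≥ 62−40.
δ+…+δ^3 = 3/5·(1−(3/5)^3)/(1−3/5) = 1.1760, and (62−40)/(40−21) = 1.1579.
1.1760 ≥ 1.1579, so cooperation is sustainable.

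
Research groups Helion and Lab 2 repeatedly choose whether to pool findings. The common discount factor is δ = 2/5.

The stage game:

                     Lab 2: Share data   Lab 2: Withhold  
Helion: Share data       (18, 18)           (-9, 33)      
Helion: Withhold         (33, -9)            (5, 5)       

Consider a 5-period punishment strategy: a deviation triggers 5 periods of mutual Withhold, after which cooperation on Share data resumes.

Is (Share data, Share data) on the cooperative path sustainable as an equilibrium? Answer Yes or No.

A one-shot deviation gives 33 now, then 5 for 5 periods, then back to 18.
Gain from deviating: (33−18) today; loss: (18−5) in each of the next 5 periods.
No-deviation condition: (18−5)(δ+…+δ^5) ≥ 33−18, i.e. δ+…+δ^5 ≥ 15/13.
At δ = 2/5: δ+…+δ^5 = 0.6598 < 1.1538.
So cooperation is not sustainable.

No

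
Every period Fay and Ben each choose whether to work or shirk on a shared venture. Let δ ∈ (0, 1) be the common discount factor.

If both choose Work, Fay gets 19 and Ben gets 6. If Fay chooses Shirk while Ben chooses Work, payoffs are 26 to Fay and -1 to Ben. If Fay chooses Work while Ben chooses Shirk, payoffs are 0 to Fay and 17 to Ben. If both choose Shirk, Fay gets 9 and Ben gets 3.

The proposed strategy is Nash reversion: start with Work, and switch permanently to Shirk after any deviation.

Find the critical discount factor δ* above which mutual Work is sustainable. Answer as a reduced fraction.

Fay: cooperation gives 19 each period; deviation gives 26 once then 9 forever.
  19/(1−δ) ≥ 26 + 9δ/(1−δ) ⇒ δ ≥ 7/17.
Ben: cooperation gives 6 each period; deviation gives 17 once then 3 forever.
  δ ≥ 11/14.
Both must hold, so the binding constraint is Ben's: δ ≥ 11/14.

11/14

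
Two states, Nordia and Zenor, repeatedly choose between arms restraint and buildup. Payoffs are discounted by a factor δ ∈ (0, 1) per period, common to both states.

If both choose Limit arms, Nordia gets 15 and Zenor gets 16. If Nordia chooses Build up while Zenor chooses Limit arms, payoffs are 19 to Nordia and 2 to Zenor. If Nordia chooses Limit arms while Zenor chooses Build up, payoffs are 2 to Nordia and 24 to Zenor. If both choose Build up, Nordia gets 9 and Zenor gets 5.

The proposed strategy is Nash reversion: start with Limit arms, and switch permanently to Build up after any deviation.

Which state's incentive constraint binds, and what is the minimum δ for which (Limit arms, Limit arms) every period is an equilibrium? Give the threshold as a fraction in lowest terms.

Nordia: cooperation gives 15 each period; deviation gives 19 once then 9 forever.
  15/(1−δ) ≥ 19 + 9δ/(1−δ) ⇒ δ ≥ 4/10 = 2/5.
Zenor: cooperation gives 16 each period; deviation gives 24 once then 5 forever.
  δ ≥ 8/19.
Both must hold, so the binding constraint is Zenor's: δ ≥ 8/19.

Zenor; δ ≥ 8/19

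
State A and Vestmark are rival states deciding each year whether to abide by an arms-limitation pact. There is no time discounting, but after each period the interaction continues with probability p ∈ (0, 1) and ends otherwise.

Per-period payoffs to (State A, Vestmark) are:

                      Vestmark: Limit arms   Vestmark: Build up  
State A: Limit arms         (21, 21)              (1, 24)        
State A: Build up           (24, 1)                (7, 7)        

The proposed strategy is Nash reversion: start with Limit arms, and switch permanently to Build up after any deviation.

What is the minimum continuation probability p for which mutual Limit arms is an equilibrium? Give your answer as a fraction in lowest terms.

3/17

With no time discounting, the continuation probability p plays the role of the discount factor.
Grim-trigger IC: 21/(1−p) ≥ 24 + 7p/(1−p) ⇒ p ≥ (24−21)/(24−7) = 3/17.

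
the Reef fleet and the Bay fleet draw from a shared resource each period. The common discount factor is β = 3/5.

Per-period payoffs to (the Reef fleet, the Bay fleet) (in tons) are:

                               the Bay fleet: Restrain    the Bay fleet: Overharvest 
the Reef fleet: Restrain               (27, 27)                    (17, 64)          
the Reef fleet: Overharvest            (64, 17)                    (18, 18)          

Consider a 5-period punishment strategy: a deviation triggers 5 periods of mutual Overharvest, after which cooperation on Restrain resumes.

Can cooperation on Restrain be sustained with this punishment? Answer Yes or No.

No

IC: β+…+β^5 ≥ (64−27)/(27−18) = 37/9.
At β = 3/5: partial sum = 1.3834 < 4.1111. Cooperation not sustainable.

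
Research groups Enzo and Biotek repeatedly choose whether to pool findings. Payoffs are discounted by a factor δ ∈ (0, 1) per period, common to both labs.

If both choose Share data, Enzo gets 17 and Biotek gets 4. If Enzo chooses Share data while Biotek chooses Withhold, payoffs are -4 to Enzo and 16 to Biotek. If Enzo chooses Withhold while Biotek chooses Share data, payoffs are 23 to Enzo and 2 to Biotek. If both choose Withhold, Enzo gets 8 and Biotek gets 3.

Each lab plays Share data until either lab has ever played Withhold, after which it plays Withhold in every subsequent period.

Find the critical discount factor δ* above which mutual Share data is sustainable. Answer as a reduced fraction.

12/13

Enzo's threshold: (23−17)/(23−8) = 2/5.
Biotek's threshold: (16−4)/(16−3) = 12/13.
2/5 < 12/13, so Biotek binds and δ* = 12/13.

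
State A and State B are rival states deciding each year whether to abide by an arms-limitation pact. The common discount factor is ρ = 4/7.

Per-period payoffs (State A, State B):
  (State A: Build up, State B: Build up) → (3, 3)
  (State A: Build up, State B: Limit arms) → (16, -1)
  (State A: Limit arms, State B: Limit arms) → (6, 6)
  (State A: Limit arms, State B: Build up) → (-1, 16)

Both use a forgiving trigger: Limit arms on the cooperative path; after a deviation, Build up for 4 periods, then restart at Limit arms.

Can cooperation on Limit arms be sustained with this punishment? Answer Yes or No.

A one-shot deviation gives 16 now, then 3 for 4 periods, then back to 6.
Gain from deviating: (16−6) today; loss: (6−3) in each of the next 4 periods.
No-deviation condition: (6−3)(ρ+…+ρ^4) ≥ 16−6, i.e. ρ+…+ρ^4 ≥ 10/3.
At ρ = 4/7: ρ+…+ρ^4 = 1.1912 < 3.3333.
So cooperation is not sustainable.

No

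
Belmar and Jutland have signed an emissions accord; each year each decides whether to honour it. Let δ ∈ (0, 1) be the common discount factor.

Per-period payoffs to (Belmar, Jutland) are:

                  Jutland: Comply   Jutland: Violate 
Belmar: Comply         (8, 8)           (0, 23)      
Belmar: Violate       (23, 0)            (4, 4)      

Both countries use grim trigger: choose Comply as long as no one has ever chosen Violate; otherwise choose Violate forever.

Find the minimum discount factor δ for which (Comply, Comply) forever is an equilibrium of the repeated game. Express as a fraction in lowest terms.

15/19

One-period gain from deviating is 23 − 8 = 15. The loss is 8 − 4 = 4 in every subsequent period, with present value 4·δ/(1−δ).
Deviation is unprofitable when 4·δ/(1−δ) ≥ 15, i.e. δ/(1−δ) ≥ 15/4.
Equivalently δ ≥ 15/(15+4) = 15/19.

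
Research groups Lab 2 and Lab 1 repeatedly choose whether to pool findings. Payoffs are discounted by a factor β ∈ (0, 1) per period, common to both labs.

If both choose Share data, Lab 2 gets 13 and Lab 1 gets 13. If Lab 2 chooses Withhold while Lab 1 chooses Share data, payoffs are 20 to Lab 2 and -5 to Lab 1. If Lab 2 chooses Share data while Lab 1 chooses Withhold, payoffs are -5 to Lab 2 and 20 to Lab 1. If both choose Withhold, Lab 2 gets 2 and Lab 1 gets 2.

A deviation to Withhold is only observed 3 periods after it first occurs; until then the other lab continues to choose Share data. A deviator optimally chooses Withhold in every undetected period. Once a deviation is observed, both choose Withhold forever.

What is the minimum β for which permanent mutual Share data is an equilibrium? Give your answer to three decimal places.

A deviator earns 20 for 3 periods, then 2 forever; cooperating earns 13 forever. Multiplying the IC by (1−β):
13 ≥ 20(1−β^3) + 2β^3, so 18·β^3 ≥ 7 and β^3 ≥ 7/18.
β ≥ (7/18)^(1/3) ≈ 0.730.

0.730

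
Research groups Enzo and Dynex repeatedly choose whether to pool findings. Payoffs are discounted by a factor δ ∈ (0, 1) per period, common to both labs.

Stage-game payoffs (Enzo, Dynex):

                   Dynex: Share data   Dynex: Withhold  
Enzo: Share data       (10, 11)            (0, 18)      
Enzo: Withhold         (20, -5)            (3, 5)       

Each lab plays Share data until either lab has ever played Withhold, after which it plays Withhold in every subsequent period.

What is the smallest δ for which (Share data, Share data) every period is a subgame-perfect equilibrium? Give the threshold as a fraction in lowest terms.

For Enzo: deviation gain 20−10 = 10, per-period punishment loss 10−3 = 7. IC gives δ ≥ 10/17.
For Dynex: gain 7, loss 6 per period, so δ ≥ 7/13.
The tighter constraint is Enzo's, so cooperation needs δ ≥ 10/17.

10/17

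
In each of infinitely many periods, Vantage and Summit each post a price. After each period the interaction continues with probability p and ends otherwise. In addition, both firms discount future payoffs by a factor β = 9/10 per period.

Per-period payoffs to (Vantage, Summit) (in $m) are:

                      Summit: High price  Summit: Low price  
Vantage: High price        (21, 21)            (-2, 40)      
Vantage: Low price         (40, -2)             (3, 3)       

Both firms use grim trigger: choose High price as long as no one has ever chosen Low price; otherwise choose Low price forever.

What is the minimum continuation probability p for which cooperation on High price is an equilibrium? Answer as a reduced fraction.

With continuation probability p and discount β, the effective per-period discount factor is βp.
Grim-trigger IC: βp ≥ (40−21)/(40−3) = 19/37.
So p ≥ (19/37)/(9/10) = 190/333.

190/333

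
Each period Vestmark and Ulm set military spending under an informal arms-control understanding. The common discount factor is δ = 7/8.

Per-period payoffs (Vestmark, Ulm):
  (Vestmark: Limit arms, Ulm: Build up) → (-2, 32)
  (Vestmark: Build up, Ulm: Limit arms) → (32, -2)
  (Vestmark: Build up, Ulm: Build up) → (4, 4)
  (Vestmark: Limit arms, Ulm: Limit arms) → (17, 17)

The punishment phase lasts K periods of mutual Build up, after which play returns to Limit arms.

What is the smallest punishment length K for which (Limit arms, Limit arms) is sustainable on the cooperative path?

2

IC: δ(1−δ^K)/(1−δ) ≥ (32−17)/(17−4) = 15/13.
With δ = 7/8: need 1 − δ^K ≥ 15/13·(1−7/8)/(7/8), i.e. δ^K ≤ 0.8352.
Since (7/8)^1 = 0.8750 and (7/8)^2 = 0.7656, the smallest such K is 2.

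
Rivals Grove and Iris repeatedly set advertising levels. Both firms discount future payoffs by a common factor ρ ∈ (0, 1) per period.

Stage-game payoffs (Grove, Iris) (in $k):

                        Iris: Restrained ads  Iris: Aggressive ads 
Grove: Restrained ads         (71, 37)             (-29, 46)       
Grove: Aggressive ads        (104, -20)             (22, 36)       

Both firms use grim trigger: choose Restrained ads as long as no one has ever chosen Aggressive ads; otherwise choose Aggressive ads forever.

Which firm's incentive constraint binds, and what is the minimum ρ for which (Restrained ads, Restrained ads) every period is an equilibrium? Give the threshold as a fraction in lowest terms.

Iris; ρ ≥ 9/10

For Grove: deviation gain 104−71 = 33, per-period punishment loss 71−22 = 49. IC gives ρ ≥ 33/82.
For Iris: gain 9, loss 1 per period, so ρ ≥ 9/10.
The tighter constraint is Iris's, so cooperation needs ρ ≥ 9/10.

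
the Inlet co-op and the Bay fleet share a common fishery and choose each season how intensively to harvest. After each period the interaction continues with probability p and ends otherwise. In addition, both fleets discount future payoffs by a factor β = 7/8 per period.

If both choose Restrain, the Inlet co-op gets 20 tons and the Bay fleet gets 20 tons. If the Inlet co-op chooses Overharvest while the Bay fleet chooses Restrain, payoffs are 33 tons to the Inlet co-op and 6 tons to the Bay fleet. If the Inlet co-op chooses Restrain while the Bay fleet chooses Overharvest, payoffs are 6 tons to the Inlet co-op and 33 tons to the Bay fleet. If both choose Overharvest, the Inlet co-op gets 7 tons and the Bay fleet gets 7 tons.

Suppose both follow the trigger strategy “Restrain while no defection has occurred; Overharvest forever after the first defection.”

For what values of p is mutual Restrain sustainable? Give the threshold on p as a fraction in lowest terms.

4/7

Expected continuation weight on next period's payoff is β·p = 7/8·p, which plays the role of the discount factor.
Cooperation requires 7/8·p ≥ (33−20)/(33−7) = 1/2, hence p ≥ 4/7.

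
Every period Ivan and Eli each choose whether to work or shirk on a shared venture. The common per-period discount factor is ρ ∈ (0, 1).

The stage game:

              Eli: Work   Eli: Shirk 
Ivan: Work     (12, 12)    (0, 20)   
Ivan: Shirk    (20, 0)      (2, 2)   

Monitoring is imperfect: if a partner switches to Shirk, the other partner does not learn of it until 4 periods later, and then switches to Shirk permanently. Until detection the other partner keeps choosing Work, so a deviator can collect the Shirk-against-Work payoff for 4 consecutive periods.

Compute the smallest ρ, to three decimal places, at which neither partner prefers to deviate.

0.816

Deviating for the 4 undetected periods gains 20−12 = 8 per period over cooperation, then loses 12−2 = 10 per period forever once punishment starts.
Gain: 8(1 + ρ + … + ρ^3); loss: 10·ρ^4/(1−ρ).
No profitable deviation ⇔ 8(1−ρ^4) ≤ 10·ρ^4, i.e. ρ^4 ≥ 8/(8+10) = 4/9.
Hence ρ ≥ (4/9)^(1/4) ≈ 0.816.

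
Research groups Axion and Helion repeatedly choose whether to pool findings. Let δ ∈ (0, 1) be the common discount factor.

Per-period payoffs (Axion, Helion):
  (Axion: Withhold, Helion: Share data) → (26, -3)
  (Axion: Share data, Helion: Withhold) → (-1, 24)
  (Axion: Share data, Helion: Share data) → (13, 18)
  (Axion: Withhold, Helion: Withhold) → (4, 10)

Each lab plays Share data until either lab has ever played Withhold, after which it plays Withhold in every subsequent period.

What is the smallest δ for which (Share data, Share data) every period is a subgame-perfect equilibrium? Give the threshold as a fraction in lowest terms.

13/22

Axion: cooperation gives 13 each period; deviation gives 26 once then 4 forever.
  13/(1−δ) ≥ 26 + 4δ/(1−δ) ⇒ δ ≥ 13/22.
Helion: cooperation gives 18 each period; deviation gives 24 once then 10 forever.
  δ ≥ 6/14 = 3/7.
Both must hold, so the binding constraint is Axion's: δ ≥ 13/22.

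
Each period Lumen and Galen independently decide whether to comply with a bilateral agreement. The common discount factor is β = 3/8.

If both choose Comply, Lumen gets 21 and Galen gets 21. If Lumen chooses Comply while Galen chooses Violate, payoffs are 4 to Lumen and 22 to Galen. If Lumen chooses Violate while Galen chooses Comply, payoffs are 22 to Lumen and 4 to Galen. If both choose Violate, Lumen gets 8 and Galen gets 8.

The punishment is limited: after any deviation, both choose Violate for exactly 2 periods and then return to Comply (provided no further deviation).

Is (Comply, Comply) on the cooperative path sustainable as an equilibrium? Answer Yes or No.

Yes

A one-shot deviation gives 22 now, then 8 for 2 periods, then back to 21.
Gain from deviating: (22−21) today; loss: (21−8) in each of the next 2 periods.
No-deviation condition: (21−8)(β+…+β^2) ≥ 22−21, i.e. β+…+β^2 ≥ 1/13.
At β = 3/8: β+…+β^2 = 0.5156 ≥ 0.0769.
So cooperation is sustainable.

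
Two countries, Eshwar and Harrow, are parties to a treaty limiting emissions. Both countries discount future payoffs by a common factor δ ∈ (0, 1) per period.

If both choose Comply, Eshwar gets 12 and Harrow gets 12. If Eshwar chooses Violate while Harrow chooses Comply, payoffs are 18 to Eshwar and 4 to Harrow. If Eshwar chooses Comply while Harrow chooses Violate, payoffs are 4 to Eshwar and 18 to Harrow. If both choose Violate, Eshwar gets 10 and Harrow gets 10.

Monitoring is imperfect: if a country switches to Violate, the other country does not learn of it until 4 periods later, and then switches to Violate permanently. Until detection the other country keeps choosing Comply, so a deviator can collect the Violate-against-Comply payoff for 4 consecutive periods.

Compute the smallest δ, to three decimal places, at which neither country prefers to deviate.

A deviator earns 18 for 4 periods, then 10 forever; cooperating earns 12 forever. Multiplying the IC by (1−δ):
12 ≥ 18(1−δ^4) + 10δ^4, so 8·δ^4 ≥ 6 and δ^4 ≥ 3/4.
δ ≥ (3/4)^(1/4) ≈ 0.931.

0.931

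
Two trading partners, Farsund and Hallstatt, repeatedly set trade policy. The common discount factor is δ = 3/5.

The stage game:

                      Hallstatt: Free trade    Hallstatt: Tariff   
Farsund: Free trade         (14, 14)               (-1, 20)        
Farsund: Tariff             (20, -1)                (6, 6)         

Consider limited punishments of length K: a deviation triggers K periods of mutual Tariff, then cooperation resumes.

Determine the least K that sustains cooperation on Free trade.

2

IC: δ(1−δ^K)/(1−δ) ≥ (20−14)/(14−6) = 3/4.
With δ = 3/5: need 1 − δ^K ≥ 3/4·(1−3/5)/(3/5), i.e. δ^K ≤ 0.5000.
Since (3/5)^1 = 0.6000 and (3/5)^2 = 0.3600, the smallest such K is 2.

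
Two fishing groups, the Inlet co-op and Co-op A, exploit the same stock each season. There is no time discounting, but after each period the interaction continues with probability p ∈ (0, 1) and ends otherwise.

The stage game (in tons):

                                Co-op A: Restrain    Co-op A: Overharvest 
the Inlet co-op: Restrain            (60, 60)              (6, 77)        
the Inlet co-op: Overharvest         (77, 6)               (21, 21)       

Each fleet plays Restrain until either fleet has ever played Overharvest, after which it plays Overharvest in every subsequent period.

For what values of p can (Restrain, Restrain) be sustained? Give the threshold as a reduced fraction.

17/56

Expected cooperation value is 60 + p·60 + p²·60 + … = 60/(1−p); deviation gives 77 + p·21/(1−p).
60 ≥ 77(1−p) + 21p ⇒ 56p ≥ 17 ⇒ p ≥ 17/56.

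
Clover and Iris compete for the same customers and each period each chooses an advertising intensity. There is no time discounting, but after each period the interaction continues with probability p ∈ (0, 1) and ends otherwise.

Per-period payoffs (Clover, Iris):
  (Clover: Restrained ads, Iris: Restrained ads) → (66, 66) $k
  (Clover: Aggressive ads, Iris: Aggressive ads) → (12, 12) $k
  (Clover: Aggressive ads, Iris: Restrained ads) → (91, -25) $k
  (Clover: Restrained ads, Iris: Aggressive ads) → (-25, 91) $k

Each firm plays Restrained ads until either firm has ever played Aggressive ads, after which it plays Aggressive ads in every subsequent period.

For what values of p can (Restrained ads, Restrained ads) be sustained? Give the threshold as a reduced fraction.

25/79

With no time discounting, the continuation probability p plays the role of the discount factor.
Grim-trigger IC: 66/(1−p) ≥ 91 + 12p/(1−p) ⇒ p ≥ (91−66)/(91−12) = 25/79.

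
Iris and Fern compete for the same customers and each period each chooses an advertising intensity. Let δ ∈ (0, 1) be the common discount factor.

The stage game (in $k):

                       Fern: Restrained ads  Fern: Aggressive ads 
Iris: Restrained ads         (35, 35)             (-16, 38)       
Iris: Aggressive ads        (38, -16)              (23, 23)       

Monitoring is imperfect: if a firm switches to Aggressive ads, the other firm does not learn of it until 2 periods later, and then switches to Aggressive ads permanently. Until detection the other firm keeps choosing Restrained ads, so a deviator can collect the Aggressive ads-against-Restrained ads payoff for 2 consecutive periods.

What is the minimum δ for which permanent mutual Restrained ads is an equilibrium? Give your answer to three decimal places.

0.447

Deviating for the 2 undetected periods gains 38−35 = 3 per period over cooperation, then loses 35−23 = 12 per period forever once punishment starts.
Gain: 3(1 + δ + … + δ^1); loss: 12·δ^2/(1−δ).
No profitable deviation ⇔ 3(1−δ^2) ≤ 12·δ^2, i.e. δ^2 ≥ 3/(3+12) = 1/5.
Hence δ ≥ (1/5)^(1/2) ≈ 0.447.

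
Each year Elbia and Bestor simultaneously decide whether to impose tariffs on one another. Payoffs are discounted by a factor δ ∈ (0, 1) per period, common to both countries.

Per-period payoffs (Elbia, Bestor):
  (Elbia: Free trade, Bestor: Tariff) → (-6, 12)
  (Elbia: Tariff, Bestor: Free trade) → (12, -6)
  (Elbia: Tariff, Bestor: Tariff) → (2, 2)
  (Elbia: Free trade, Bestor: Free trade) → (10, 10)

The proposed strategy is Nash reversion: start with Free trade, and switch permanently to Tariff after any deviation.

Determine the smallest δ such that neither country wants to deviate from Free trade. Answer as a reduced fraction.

1/5

Cooperation forever yields 10 each period: 10/(1−δ).
Deviating yields 12 once, then 2 forever: 12 + 2δ/(1−δ).
No profitable deviation requires 10/(1−δ) ≥ 12 + 2δ/(1−δ).
Multiplying by (1−δ): 10 ≥ 12(1−δ) + 2δ = 12 − 10δ.
So 10δ ≥ 2, i.e. δ ≥ 2/10 = 1/5.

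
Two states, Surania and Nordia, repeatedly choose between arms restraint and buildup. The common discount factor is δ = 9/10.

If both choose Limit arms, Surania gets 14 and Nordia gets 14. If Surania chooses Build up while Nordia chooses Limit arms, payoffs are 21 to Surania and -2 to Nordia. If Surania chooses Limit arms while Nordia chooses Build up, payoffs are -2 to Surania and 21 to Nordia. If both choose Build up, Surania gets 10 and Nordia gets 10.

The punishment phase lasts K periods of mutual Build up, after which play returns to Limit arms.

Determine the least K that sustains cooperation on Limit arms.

3

IC: δ(1−δ^K)/(1−δ) ≥ (21−14)/(14−10) = 7/4.
With δ = 9/10: need 1 − δ^K ≥ 7/4·(1−9/10)/(9/10), i.e. δ^K ≤ 0.8056.
Since (9/10)^2 = 0.8100 and (9/10)^3 = 0.7290, the smallest such K is 3.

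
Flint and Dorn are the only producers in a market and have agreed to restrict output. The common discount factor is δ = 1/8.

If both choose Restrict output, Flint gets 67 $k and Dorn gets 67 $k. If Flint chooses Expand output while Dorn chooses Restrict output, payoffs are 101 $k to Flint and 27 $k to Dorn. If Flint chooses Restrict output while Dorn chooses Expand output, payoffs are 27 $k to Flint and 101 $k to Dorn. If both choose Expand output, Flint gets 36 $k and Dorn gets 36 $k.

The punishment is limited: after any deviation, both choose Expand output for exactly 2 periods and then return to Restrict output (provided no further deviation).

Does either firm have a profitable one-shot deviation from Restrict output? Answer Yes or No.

Yes

A one-shot deviation gives 101 now, then 36 for 2 periods, then back to 67.
Gain from deviating: (101−67) today; loss: (67−36) in each of the next 2 periods.
No-deviation condition: (67−36)(δ+…+δ^2) ≥ 101−67, i.e. δ+…+δ^2 ≥ 34/31.
At δ = 1/8: δ+…+δ^2 = 0.1406 < 1.0968.
So cooperation is not sustainable.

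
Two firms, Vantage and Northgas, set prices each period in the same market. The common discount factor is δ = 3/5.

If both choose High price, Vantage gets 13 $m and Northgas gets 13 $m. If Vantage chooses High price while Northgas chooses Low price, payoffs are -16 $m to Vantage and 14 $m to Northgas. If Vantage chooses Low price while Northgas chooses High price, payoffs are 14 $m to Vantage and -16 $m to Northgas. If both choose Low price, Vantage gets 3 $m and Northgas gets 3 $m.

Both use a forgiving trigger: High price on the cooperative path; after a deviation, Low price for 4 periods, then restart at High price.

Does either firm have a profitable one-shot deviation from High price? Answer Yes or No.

No

A one-shot deviation gives 14 now, then 3 for 4 periods, then back to 13.
Gain from deviating: (14−13) today; loss: (13−3) in each of the next 4 periods.
No-deviation condition: (13−3)(δ+…+δ^4) ≥ 14−13, i.e. δ+…+δ^4 ≥ 1/10.
At δ = 3/5: δ+…+δ^4 = 1.3056 ≥ 0.1000.
So cooperation is sustainable.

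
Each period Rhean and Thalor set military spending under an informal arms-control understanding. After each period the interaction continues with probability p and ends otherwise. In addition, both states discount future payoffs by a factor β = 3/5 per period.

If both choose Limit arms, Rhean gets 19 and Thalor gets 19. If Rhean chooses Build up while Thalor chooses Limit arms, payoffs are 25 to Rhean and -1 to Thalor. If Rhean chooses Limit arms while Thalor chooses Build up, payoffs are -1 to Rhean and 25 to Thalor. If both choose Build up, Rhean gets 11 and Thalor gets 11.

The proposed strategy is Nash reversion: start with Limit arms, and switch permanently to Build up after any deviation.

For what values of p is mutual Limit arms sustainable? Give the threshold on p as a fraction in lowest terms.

Expected continuation weight on next period's payoff is β·p = 3/5·p, which plays the role of the discount factor.
Cooperation requires 3/5·p ≥ (25−19)/(25−11) = 3/7, hence p ≥ 5/7.

5/7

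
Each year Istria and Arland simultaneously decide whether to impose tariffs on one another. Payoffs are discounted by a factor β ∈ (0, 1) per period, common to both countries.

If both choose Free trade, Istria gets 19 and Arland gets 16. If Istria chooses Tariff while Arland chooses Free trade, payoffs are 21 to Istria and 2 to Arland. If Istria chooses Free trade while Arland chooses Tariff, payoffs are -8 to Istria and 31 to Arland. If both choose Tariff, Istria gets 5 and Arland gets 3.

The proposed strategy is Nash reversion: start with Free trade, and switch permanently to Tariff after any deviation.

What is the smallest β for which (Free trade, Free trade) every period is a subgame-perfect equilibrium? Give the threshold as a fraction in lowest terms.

15/28

For Istria: deviation gain 21−19 = 2, per-period punishment loss 19−5 = 14. IC gives β ≥ 2/16 = 1/8.
For Arland: gain 15, loss 13 per period, so β ≥ 15/28.
The tighter constraint is Arland's, so cooperation needs β ≥ 15/28.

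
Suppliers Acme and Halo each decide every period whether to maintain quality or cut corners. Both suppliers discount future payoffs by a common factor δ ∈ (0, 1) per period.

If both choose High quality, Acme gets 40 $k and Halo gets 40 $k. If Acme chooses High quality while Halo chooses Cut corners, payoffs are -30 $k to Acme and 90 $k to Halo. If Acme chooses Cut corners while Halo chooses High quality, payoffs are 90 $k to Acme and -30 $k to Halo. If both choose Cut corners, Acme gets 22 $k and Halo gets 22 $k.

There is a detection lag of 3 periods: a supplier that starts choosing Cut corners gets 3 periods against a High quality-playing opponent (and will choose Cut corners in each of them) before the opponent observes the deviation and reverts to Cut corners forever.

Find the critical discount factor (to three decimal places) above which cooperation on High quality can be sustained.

0.903

A deviator earns 90 for 3 periods, then 22 forever; cooperating earns 40 forever. Multiplying the IC by (1−δ):
40 ≥ 90(1−δ^3) + 22δ^3, so 68·δ^3 ≥ 50 and δ^3 ≥ 25/34.
δ ≥ (25/34)^(1/3) ≈ 0.903.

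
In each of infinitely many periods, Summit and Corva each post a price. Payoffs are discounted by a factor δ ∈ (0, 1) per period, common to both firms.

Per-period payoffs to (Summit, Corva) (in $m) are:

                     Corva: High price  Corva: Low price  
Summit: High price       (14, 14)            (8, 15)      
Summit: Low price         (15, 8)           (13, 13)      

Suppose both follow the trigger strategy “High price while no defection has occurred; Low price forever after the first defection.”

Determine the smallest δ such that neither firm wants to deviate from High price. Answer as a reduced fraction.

1/2

Cooperation forever yields 14 each period: 14/(1−δ).
Deviating yields 15 once, then 13 forever: 15 + 13δ/(1−δ).
No profitable deviation requires 14/(1−δ) ≥ 15 + 13δ/(1−δ).
Multiplying by (1−δ): 14 ≥ 15(1−δ) + 13δ = 15 − 2δ.
So 2δ ≥ 1, i.e. δ ≥ 1/2.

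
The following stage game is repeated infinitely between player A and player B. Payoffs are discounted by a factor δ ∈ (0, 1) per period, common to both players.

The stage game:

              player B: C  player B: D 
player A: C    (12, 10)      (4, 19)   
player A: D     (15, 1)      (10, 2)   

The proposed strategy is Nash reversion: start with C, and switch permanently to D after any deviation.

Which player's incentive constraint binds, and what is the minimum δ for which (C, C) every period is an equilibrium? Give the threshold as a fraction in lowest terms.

player A's threshold: (15−12)/(15−10) = 3/5.
player B's threshold: (19−10)/(19−2) = 9/17.
3/5 > 9/17, so player A binds and δ* = 3/5.

player A; δ ≥ 3/5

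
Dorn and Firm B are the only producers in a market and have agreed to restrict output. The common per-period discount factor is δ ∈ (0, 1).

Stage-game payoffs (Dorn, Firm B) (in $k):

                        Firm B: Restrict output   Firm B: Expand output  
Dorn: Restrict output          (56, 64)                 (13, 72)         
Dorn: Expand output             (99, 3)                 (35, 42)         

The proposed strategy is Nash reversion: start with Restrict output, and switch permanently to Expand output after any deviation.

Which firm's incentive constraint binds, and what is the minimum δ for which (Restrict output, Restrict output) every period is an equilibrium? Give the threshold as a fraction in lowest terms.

Dorn; δ ≥ 43/64

Dorn: cooperation gives 56 each period; deviation gives 99 once then 35 forever.
  56/(1−δ) ≥ 99 + 35δ/(1−δ) ⇒ δ ≥ 43/64.
Firm B: cooperation gives 64 each period; deviation gives 72 once then 42 forever.
  δ ≥ 8/30 = 4/15.
Both must hold, so the binding constraint is Dorn's: δ ≥ 43/64.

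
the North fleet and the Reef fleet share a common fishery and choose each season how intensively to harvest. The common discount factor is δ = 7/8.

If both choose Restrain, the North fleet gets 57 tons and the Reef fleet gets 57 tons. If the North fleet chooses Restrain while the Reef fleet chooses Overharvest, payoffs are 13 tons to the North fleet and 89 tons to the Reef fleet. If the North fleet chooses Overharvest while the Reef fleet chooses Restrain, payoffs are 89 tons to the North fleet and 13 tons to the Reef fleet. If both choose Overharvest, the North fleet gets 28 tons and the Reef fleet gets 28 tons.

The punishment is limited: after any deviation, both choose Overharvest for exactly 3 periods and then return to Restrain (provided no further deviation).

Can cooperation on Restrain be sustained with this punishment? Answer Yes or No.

Yes

IC: δ+…+δ^3 ≥ (89−57)/(57−28) = 32/29.
At δ = 7/8: partial sum = 2.3105 ≥ 1.1034. Cooperation sustainable.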